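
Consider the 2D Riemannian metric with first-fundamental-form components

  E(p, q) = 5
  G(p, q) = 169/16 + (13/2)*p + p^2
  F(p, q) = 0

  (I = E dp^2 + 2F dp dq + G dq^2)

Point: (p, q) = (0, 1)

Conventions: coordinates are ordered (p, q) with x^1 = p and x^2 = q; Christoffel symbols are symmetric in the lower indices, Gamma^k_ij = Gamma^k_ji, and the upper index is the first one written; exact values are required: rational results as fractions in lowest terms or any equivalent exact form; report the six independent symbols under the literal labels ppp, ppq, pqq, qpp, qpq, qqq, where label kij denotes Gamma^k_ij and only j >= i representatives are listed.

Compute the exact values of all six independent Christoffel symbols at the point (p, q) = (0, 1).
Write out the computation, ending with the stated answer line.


E = 5, F = 0, G = 169/16 at the point
E_p = 0, E_q = 0, F_p = 0, F_q = 0, G_p = 13/2, G_q = 0
EG - F^2 = 845/16;  g^inv = (16/845) * [[169/16, 0], [0, 5]]
first-kind symbols [ij,l] = (1/2)(d_i g_jl + d_j g_il - d_l g_ij): [pp,p] = E_p/2 = 0, [pp,q] = F_p - E_q/2 = 0, [pq,p] = E_q/2 = 0, [pq,q] = G_p/2 = 13/4, [qq,p] = F_q - G_p/2 = -13/4, [qq,q] = G_q/2 = 0
Gamma^p_ij = (G*[ij,p] - F*[ij,q])/(EG - F^2), Gamma^q_ij = (E*[ij,q] - F*[ij,p])/(EG - F^2)

Answer: Gamma_ppp = 0, Gamma_ppq = 0, Gamma_pqq = -13/20, Gamma_qpp = 0, Gamma_qpq = 4/13, Gamma_qqq = 0


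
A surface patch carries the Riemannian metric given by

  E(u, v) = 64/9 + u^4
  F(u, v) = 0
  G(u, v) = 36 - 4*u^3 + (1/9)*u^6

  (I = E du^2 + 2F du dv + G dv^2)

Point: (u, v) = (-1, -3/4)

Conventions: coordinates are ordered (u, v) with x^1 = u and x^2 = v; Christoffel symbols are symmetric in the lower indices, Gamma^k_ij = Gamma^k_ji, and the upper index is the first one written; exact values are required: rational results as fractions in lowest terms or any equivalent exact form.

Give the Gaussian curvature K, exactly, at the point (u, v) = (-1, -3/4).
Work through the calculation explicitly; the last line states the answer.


E = 73/9, F = 0, G = 361/9, EG - F^2 = 26353/81 at the point
E_u = -4, E_v = 0, F_u = 0, F_v = 0, G_u = -38/3, G_v = 0
E_vv = 0, F_uv = 0, G_uu = 82/3
Evaluate Brioschi's two determinant matrices M1, M2 and divide by (EG - F^2)^2.
M1 = [[-E_vv/2 + F_uv - G_uu/2, E_u/2, F_u - E_v/2], [F_v - G_u/2, E, F], [G_v/2, F, G]] = [[-41/3, -2, 0], [19/3, 73/9, 0], [0, 0, 361/9]]; det M1 = -957011/243
M2 = [[0, E_v/2, G_u/2], [E_v/2, E, F], [G_u/2, F, G]] = [[0, 0, -19/3], [0, 73/9, 0], [-19/3, 0, 361/9]]; det M2 = -26353/81
det M1 - det M2 = -877952/243; K = -877952/243 / (26353/81)^2 = -3456/101251

Answer: K = -3456/101251


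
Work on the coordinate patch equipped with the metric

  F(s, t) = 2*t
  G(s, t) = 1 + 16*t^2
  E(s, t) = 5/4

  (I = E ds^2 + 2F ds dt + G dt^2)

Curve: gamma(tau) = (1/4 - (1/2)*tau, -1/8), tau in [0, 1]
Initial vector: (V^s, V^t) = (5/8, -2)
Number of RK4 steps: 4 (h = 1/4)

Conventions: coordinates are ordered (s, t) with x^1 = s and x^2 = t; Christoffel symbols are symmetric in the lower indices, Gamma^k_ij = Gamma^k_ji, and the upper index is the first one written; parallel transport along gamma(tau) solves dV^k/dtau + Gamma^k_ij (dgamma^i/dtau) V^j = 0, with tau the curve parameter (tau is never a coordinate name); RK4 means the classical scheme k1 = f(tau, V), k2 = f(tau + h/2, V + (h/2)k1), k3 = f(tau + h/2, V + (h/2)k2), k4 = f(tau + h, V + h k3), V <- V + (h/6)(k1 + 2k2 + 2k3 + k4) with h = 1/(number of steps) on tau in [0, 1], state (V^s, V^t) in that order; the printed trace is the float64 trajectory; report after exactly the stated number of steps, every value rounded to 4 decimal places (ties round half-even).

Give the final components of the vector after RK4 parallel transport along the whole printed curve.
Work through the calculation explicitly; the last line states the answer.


gamma'(tau) = (-1/2, 0); f(tau, V)^k = -Gamma^k_ij(gamma(tau)) gamma'^i(tau) V^j; h = 1/4; intermediate values shown to 6 dp
curve data and Christoffel symbols at the stage parameters:
  tau = 0.000000: gamma = (0.250000, -0.125000), gamma' = (-0.500000, 0.000000); Gamma_sss = 0.000000, Gamma_sst = 0.000000, Gamma_stt = 1.333333, Gamma_tss = 0.000000, Gamma_tst = 0.000000, Gamma_ttt = -1.333333
  tau = 0.125000: gamma = (0.187500, -0.125000), gamma' = (-0.500000, 0.000000); Gamma_sss = 0.000000, Gamma_sst = 0.000000, Gamma_stt = 1.333333, Gamma_tss = 0.000000, Gamma_tst = 0.000000, Gamma_ttt = -1.333333
  tau = 0.250000: gamma = (0.125000, -0.125000), gamma' = (-0.500000, 0.000000); Gamma_sss = 0.000000, Gamma_sst = 0.000000, Gamma_stt = 1.333333, Gamma_tss = 0.000000, Gamma_tst = 0.000000, Gamma_ttt = -1.333333
  tau = 0.375000: gamma = (0.062500, -0.125000), gamma' = (-0.500000, 0.000000); Gamma_sss = 0.000000, Gamma_sst = 0.000000, Gamma_stt = 1.333333, Gamma_tss = 0.000000, Gamma_tst = 0.000000, Gamma_ttt = -1.333333
  tau = 0.500000: gamma = (0.000000, -0.125000), gamma' = (-0.500000, 0.000000); Gamma_sss = 0.000000, Gamma_sst = 0.000000, Gamma_stt = 1.333333, Gamma_tss = 0.000000, Gamma_tst = 0.000000, Gamma_ttt = -1.333333
  tau = 0.625000: gamma = (-0.062500, -0.125000), gamma' = (-0.500000, 0.000000); Gamma_sss = 0.000000, Gamma_sst = 0.000000, Gamma_stt = 1.333333, Gamma_tss = 0.000000, Gamma_tst = 0.000000, Gamma_ttt = -1.333333
  tau = 0.750000: gamma = (-0.125000, -0.125000), gamma' = (-0.500000, 0.000000); Gamma_sss = 0.000000, Gamma_sst = 0.000000, Gamma_stt = 1.333333, Gamma_tss = 0.000000, Gamma_tst = 0.000000, Gamma_ttt = -1.333333
  tau = 0.875000: gamma = (-0.187500, -0.125000), gamma' = (-0.500000, 0.000000); Gamma_sss = 0.000000, Gamma_sst = 0.000000, Gamma_stt = 1.333333, Gamma_tss = 0.000000, Gamma_tst = 0.000000, Gamma_ttt = -1.333333
  tau = 1.000000: gamma = (-0.250000, -0.125000), gamma' = (-0.500000, 0.000000); Gamma_sss = 0.000000, Gamma_sst = 0.000000, Gamma_stt = 1.333333, Gamma_tss = 0.000000, Gamma_tst = 0.000000, Gamma_ttt = -1.333333
step 0: V^s = 0.6250, V^t = -2.0000
step 1: k1 = (0.000000, 0.000000), k2 = (0.000000, 0.000000), k3 = (0.000000, 0.000000), k4 = (0.000000, 0.000000); V <- V + (h/6)(k1 + 2k2 + 2k3 + k4): V^s = 0.6250, V^t = -2.0000
step 2: k1 = (0.000000, 0.000000), k2 = (0.000000, 0.000000), k3 = (0.000000, 0.000000), k4 = (0.000000, 0.000000); V <- V + (h/6)(k1 + 2k2 + 2k3 + k4): V^s = 0.6250, V^t = -2.0000
step 3: k1 = (0.000000, 0.000000), k2 = (0.000000, 0.000000), k3 = (0.000000, 0.000000), k4 = (0.000000, 0.000000); V <- V + (h/6)(k1 + 2k2 + 2k3 + k4): V^s = 0.6250, V^t = -2.0000
step 4: k1 = (0.000000, 0.000000), k2 = (0.000000, 0.000000), k3 = (0.000000, 0.000000), k4 = (0.000000, 0.000000); V <- V + (h/6)(k1 + 2k2 + 2k3 + k4): V^s = 0.6250, V^t = -2.0000

Answer: V^s = 0.6250, V^t = -2.0000


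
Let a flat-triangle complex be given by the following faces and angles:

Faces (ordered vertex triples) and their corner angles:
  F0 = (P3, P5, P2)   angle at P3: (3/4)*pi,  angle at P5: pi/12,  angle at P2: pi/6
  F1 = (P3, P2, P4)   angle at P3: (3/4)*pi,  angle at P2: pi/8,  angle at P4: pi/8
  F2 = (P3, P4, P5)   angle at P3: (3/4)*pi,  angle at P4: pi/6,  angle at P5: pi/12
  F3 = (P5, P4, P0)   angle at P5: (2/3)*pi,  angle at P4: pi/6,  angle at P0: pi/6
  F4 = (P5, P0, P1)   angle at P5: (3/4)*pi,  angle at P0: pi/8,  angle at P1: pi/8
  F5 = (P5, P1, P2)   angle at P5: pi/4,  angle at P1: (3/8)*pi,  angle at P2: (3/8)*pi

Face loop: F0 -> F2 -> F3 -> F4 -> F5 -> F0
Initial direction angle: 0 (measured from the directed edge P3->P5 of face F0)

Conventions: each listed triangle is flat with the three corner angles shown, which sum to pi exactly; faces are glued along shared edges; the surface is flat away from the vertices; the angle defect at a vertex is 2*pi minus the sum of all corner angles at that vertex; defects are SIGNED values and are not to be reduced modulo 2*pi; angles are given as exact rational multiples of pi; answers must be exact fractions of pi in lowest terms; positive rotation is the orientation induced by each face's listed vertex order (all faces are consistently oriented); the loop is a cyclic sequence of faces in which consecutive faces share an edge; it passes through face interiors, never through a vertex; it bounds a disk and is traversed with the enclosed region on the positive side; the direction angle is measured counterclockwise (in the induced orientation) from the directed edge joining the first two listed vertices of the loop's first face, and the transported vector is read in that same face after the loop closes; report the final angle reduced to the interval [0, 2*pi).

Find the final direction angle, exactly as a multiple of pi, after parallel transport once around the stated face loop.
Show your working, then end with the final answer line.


enclosed vertex P5: corner angles sum to (11/6)*pi, defect = 2*pi - (11/6)*pi = pi/6
the final direction is the initial angle plus the enclosed defects, taken mod 2*pi in the induced orientation
final angle = 0 + pi/6 = pi/6 (mod 2*pi)

Answer: final direction angle = pi/6


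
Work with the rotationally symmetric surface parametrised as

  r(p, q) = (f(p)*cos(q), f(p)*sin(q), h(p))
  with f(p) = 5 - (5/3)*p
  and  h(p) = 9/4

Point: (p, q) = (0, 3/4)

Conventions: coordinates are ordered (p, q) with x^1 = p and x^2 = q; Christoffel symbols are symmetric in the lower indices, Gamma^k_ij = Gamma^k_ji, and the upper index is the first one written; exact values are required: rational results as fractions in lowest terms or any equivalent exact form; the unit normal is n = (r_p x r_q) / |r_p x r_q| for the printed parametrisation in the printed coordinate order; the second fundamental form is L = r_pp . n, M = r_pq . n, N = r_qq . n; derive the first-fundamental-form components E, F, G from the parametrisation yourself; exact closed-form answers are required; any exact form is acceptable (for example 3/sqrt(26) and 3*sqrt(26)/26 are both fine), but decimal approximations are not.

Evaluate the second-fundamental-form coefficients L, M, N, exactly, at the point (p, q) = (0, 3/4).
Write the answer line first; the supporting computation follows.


Answer: L = 0, M = 0, N = 0

f = 5, f' = -5/3, f'' = 0, h' = 0, h'' = 0
E = 25/9, F = 0, G = 25; answer radicand W^2 = 25/9
unnormalised second-form numerators: l = 0, m = 0, n = 0; L = l/sqrt(25/9), and similarly M = m/sqrt(W^2), N = n/sqrt(W^2)


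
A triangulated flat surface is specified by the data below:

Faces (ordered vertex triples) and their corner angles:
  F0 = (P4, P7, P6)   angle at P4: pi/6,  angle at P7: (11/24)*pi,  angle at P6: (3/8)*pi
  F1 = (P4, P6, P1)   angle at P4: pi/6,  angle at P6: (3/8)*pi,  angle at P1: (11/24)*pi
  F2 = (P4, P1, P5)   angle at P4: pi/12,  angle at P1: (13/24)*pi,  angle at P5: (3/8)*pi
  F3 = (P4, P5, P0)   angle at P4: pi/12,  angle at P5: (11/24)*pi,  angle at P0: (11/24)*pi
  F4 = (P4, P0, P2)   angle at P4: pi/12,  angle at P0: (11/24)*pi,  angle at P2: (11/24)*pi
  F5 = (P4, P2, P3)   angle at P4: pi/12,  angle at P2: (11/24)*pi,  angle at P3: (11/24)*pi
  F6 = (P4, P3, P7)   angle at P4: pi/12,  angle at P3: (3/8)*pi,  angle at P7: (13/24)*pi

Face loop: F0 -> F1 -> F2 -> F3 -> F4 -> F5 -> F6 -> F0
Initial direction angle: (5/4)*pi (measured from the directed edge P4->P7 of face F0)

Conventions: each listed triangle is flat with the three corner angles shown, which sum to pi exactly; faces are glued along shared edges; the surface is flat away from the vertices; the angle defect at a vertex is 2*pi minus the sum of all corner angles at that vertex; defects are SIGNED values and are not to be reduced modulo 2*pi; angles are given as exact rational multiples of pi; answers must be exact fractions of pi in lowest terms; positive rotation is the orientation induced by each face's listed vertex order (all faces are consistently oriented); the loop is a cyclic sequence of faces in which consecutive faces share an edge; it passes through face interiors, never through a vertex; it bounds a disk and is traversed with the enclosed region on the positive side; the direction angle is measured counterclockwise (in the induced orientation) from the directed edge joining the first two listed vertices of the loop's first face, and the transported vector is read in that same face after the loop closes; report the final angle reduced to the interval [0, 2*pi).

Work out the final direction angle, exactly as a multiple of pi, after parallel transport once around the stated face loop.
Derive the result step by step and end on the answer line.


enclosed vertex P4: corner angles sum to (3/4)*pi, defect = 2*pi - (3/4)*pi = (5/4)*pi
final direction = starting direction + enclosed defect total, reduced mod 2*pi (induced orientation)
final angle = (5/4)*pi + (5/4)*pi = pi/2 (mod 2*pi)

Answer: final direction angle = pi/2


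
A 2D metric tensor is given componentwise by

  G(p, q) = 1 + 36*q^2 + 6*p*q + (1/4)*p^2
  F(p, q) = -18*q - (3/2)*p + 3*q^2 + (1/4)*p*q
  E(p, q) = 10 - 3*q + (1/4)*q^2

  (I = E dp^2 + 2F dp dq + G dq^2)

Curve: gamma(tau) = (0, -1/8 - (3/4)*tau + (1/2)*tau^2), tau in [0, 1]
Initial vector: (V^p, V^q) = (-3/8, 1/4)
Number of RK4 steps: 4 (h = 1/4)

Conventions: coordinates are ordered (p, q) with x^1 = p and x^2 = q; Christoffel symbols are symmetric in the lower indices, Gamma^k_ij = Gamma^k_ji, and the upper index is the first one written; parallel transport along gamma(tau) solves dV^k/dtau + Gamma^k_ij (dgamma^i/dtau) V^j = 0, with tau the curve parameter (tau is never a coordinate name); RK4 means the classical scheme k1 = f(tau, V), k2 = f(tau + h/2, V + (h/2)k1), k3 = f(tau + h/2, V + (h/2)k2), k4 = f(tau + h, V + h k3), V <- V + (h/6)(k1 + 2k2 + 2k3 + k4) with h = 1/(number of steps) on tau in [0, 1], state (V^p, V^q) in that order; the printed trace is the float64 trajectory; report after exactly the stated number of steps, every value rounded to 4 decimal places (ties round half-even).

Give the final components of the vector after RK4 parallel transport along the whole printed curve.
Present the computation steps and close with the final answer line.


gamma'(tau) = (0, -3/4 + tau); f(tau, V)^k = -Gamma^k_ij(gamma(tau)) gamma'^i(tau) V^j; h = 1/4; intermediate values shown to 6 dp
curve data and Christoffel symbols at the stage parameters:
  tau = 0.000000: gamma = (0.000000, -0.125000), gamma' = (0.000000, -0.750000); Gamma_ppp = 0.000000, Gamma_ppq = -0.139950, Gamma_pqq = -1.679400, Gamma_qpp = 0.000000, Gamma_qpq = -0.034273, Gamma_qqq = -0.411282
  tau = 0.125000: gamma = (0.000000, -0.210938), gamma' = (0.000000, -0.625000); Gamma_ppp = 0.000000, Gamma_ppq = -0.126798, Gamma_pqq = -1.521575, Gamma_qpp = 0.000000, Gamma_qpq = -0.051676, Gamma_qqq = -0.620113
  tau = 0.250000: gamma = (0.000000, -0.281250), gamma' = (0.000000, -0.500000); Gamma_ppp = 0.000000, Gamma_ppq = -0.114528, Gamma_pqq = -1.374335, Gamma_qpp = 0.000000, Gamma_qpq = -0.061537, Gamma_qqq = -0.738448
  tau = 0.375000: gamma = (0.000000, -0.335938), gamma' = (0.000000, -0.375000); Gamma_ppp = 0.000000, Gamma_ppq = -0.104908, Gamma_pqq = -1.258898, Gamma_qpp = 0.000000, Gamma_qpq = -0.066748, Gamma_qqq = -0.800976
  tau = 0.500000: gamma = (0.000000, -0.375000), gamma' = (0.000000, -0.250000); Gamma_ppp = 0.000000, Gamma_ppq = -0.098242, Gamma_pqq = -1.178907, Gamma_qpp = 0.000000, Gamma_qpq = -0.069347, Gamma_qqq = -0.832170
  tau = 0.625000: gamma = (0.000000, -0.398438), gamma' = (0.000000, -0.125000); Gamma_ppp = 0.000000, Gamma_ppq = -0.094372, Gamma_pqq = -1.132461, Gamma_qpp = 0.000000, Gamma_qpq = -0.070520, Gamma_qqq = -0.846235
  tau = 0.750000: gamma = (0.000000, -0.406250), gamma' = (0.000000, 0.000000); Gamma_ppp = 0.000000, Gamma_ppq = -0.093106, Gamma_pqq = -1.117277, Gamma_qpp = 0.000000, Gamma_qpq = -0.070852, Gamma_qqq = -0.850221
  tau = 0.875000: gamma = (0.000000, -0.398438), gamma' = (0.000000, 0.125000); Gamma_ppp = 0.000000, Gamma_ppq = -0.094372, Gamma_pqq = -1.132461, Gamma_qpp = 0.000000, Gamma_qpq = -0.070520, Gamma_qqq = -0.846235
  tau = 1.000000: gamma = (0.000000, -0.375000), gamma' = (0.000000, 0.250000); Gamma_ppp = 0.000000, Gamma_ppq = -0.098242, Gamma_pqq = -1.178907, Gamma_qpp = 0.000000, Gamma_qpq = -0.069347, Gamma_qqq = -0.832170
step 0: V^p = -0.3750, V^q = 0.2500
step 1: k1 = (-0.275527, -0.067476), k2 = (-0.197277, -0.080400), k3 = (-0.196516, -0.080090), k4 = (-0.133746, -0.071863); V <- V + (h/6)(k1 + 2k2 + 2k3 + k4): V^p = -0.4249, V^q = 0.2308
step 2: k1 = (-0.134282, -0.072152), k2 = (-0.087334, -0.055567), k3 = (-0.088544, -0.056336), k4 = (-0.052899, -0.037341); V <- V + (h/6)(k1 + 2k2 + 2k3 + k4): V^p = -0.4473, V^q = 0.2169
step 3: k1 = (-0.052949, -0.037376), k2 = (-0.024692, -0.018451), k3 = (-0.025069, -0.018733), k4 = (0.000000, 0.000000); V <- V + (h/6)(k1 + 2k2 + 2k3 + k4): V^p = -0.4537, V^q = 0.2123
step 4: k1 = (0.000000, 0.000000), k2 = (0.024698, 0.018455), k3 = (0.025061, 0.018727), k4 = (0.052955, 0.037380); V <- V + (h/6)(k1 + 2k2 + 2k3 + k4): V^p = -0.4473, V^q = 0.2169

Answer: V^p = -0.4473, V^q = 0.2169


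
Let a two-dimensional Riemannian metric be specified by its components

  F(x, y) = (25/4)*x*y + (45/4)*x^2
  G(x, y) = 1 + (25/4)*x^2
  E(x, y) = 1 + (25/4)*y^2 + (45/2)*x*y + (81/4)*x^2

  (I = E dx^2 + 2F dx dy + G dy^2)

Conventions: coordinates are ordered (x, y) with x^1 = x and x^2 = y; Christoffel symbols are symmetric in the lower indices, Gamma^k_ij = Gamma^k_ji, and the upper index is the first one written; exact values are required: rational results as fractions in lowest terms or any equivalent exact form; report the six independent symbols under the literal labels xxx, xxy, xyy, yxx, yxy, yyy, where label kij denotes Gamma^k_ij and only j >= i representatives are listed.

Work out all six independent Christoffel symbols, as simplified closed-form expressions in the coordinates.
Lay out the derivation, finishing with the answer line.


E = 1 + (25/4)*y^2 + (45/2)*x*y + (81/4)*x^2; F = (25/4)*x*y + (45/4)*x^2; G = 1 + (25/4)*x^2
Gamma^k_ij = (1/2) g^{kl} (d_i g_jl + d_j g_il - d_l g_ij), with g^inv = (1/(EG-F^2)) [[G, -F], [-F, E]]
first partials: E_x = (45/2)*y + (81/2)*x, E_y = (25/2)*y + (45/2)*x, F_x = (25/4)*y + (45/2)*x, F_y = (25/4)*x, G_x = (25/2)*x, G_y = 0
D = EG - F^2 = 1 + (25/4)*y^2 + (45/2)*x*y + (53/2)*x^2
expanded: Gamma^x_xx = (G E_x - 2F F_x + F E_y)/(2D), Gamma^x_xy = (G E_y - F G_x)/(2D), Gamma^x_yy = (2G F_y - G G_x - F G_y)/(2D), Gamma^y_xx = (2E F_x - E E_y - F E_x)/(2D), Gamma^y_xy = (E G_x - F E_y)/(2D), Gamma^y_yy = (E G_y - 2F F_y + F G_x)/(2D); substitute and cancel common factors

Answer: Gamma_xxx = (81*x + 45*y)/(106*x^2 + 90*x*y + 25*y^2 + 4), Gamma_xxy = (45*x + 25*y)/(106*x^2 + 90*x*y + 25*y^2 + 4), Gamma_xyy = 0, Gamma_yxx = 45*x/(106*x^2 + 90*x*y + 25*y^2 + 4), Gamma_yxy = 25*x/(106*x^2 + 90*x*y + 25*y^2 + 4), Gamma_yyy = 0


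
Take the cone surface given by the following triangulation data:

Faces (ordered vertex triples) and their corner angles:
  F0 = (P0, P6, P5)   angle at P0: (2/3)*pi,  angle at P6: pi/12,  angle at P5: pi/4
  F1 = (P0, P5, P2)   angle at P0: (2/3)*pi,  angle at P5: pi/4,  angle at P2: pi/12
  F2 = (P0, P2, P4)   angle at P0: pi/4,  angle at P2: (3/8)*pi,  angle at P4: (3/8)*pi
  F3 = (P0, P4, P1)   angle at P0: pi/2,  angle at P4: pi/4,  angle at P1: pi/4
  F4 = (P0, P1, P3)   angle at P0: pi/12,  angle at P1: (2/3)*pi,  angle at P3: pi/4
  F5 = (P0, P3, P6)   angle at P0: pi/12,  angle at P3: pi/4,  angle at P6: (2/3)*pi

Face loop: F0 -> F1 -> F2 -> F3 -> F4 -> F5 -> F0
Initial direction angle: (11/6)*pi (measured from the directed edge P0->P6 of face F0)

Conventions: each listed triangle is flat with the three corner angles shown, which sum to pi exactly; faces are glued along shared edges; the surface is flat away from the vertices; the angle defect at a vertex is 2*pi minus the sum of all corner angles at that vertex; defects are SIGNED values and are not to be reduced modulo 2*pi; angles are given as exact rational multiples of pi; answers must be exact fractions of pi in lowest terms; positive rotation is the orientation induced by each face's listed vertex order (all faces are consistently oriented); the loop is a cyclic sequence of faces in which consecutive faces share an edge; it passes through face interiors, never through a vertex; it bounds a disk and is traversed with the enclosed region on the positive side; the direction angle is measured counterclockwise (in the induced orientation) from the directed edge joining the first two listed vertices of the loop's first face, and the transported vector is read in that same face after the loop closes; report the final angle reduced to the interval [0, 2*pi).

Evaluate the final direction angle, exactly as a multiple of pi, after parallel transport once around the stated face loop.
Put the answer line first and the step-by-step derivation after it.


Answer: final direction angle = (19/12)*pi

enclosed vertex P0: corner angles sum to (9/4)*pi, defect = 2*pi - (9/4)*pi = -pi/4
by Gauss-Bonnet the loop rotates the vector by the enclosed defect sum (positive orientation, mod 2*pi)
final angle = (11/6)*pi - pi/4 = (19/12)*pi (mod 2*pi)


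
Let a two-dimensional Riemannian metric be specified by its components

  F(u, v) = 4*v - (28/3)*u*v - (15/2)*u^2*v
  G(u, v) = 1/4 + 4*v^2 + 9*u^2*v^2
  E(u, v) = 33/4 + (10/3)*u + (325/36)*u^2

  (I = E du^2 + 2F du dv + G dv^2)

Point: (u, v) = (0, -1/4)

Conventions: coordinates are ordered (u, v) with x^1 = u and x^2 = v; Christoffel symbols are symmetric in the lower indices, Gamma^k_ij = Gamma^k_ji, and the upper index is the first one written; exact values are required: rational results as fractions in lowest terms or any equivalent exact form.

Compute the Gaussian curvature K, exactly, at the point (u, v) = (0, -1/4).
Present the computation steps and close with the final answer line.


E = 33/4, F = -1, G = 1/2, EG - F^2 = 25/8 at the point
E_u = 10/3, E_v = 0, F_u = 7/3, F_v = 4, G_u = 0, G_v = -2
E_vv = 0, F_uv = -28/3, G_uu = 9/8
Compute both Brioschi determinants and normalise by (EG - F^2)^2.
M1 = [[-E_vv/2 + F_uv - G_uu/2, E_u/2, F_u - E_v/2], [F_v - G_u/2, E, F], [G_v/2, F, G]] = [[-475/48, 5/3, 7/3], [4, 33/4, -1], [-1, -1, 1/2]]; det M1 = -8707/384
M2 = [[0, E_v/2, G_u/2], [E_v/2, E, F], [G_u/2, F, G]] = [[0, 0, 0], [0, 33/4, -1], [0, -1, 1/2]]; det M2 = 0
det M1 - det M2 = -8707/384; K = -8707/384 / (25/8)^2 = -8707/3750

Answer: K = -8707/3750


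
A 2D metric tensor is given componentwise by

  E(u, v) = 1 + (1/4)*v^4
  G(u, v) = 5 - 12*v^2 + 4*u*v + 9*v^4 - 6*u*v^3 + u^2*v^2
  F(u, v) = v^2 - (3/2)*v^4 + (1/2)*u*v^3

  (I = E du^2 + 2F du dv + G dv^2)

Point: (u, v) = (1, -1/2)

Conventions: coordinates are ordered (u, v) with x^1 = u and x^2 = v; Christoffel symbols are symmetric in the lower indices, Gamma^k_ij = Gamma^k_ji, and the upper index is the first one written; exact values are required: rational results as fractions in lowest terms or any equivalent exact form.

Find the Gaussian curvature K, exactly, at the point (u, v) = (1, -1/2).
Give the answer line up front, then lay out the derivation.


Answer: K = -1024/10201

E = 65/64, F = 3/32, G = 25/16, EG - F^2 = 101/64 at the point
E_u = 0, E_v = -1/8, F_u = -1/16, F_v = 1/8, G_u = -3/4, G_v = 6
E_vv = 3/4, F_uv = 3/8, G_uu = 1/2
Apply the Brioschi formula K = (det M1 - det M2)/(EG - F^2)^2 over the derivative matrices of E, F, G.
M1 = [[-E_vv/2 + F_uv - G_uu/2, E_u/2, F_u - E_v/2], [F_v - G_u/2, E, F], [G_v/2, F, G]] = [[-1/4, 0, 0], [1/2, 65/64, 3/32], [3, 3/32, 25/16]]; det M1 = -101/256
M2 = [[0, E_v/2, G_u/2], [E_v/2, E, F], [G_u/2, F, G]] = [[0, -1/16, -3/8], [-1/16, 65/64, 3/32], [-3/8, 3/32, 25/16]]; det M2 = -37/256
det M1 - det M2 = -1/4; K = -1/4 / (101/64)^2 = -1024/10201


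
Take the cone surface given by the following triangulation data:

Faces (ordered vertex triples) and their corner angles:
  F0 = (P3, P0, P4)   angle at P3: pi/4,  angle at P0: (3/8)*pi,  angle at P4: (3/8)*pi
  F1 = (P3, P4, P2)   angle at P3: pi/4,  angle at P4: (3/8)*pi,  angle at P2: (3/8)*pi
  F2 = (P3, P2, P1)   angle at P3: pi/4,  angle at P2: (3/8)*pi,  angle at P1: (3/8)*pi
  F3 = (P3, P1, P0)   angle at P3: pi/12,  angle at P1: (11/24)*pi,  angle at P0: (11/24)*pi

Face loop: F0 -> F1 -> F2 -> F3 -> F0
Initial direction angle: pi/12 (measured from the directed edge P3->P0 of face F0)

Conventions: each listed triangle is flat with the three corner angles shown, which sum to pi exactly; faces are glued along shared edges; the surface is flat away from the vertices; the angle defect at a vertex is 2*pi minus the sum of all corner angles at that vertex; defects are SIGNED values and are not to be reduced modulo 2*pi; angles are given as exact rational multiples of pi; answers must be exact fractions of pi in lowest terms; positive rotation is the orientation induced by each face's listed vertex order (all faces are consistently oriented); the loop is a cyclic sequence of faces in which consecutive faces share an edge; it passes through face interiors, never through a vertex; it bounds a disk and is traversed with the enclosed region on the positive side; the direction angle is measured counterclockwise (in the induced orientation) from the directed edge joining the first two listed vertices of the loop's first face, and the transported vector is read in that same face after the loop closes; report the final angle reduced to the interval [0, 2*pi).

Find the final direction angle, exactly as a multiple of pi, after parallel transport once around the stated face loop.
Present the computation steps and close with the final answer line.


enclosed vertex P3: corner angles sum to (5/6)*pi, defect = 2*pi - (5/6)*pi = (7/6)*pi
transport around the loop rotates by the sum of enclosed defects; add to the initial angle mod 2*pi
final angle = pi/12 + (7/6)*pi = (5/4)*pi (mod 2*pi)

Answer: final direction angle = (5/4)*pi


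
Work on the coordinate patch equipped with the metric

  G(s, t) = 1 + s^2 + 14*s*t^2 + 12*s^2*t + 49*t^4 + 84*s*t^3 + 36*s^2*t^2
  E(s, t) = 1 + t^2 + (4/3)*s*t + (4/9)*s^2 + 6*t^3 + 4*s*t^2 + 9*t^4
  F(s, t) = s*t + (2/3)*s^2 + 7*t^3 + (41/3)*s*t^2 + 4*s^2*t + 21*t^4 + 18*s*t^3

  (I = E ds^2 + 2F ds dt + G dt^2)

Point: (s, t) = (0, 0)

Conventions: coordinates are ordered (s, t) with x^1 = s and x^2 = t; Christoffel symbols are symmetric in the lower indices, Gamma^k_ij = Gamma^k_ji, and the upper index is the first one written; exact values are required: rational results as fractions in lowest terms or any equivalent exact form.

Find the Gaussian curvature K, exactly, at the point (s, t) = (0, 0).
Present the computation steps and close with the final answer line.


E = 1, F = 0, G = 1, EG - F^2 = 1 at the point
E_s = 0, E_t = 0, F_s = 0, F_t = 0, G_s = 0, G_t = 0
E_tt = 2, F_st = 1, G_ss = 2
By Brioschi, K is (det M1 - det M2) divided by (EG - F^2) squared.
M1 = [[-E_tt/2 + F_st - G_ss/2, E_s/2, F_s - E_t/2], [F_t - G_s/2, E, F], [G_t/2, F, G]] = [[-1, 0, 0], [0, 1, 0], [0, 0, 1]]; det M1 = -1
M2 = [[0, E_t/2, G_s/2], [E_t/2, E, F], [G_s/2, F, G]] = [[0, 0, 0], [0, 1, 0], [0, 0, 1]]; det M2 = 0
det M1 - det M2 = -1; K = -1 / (1)^2 = -1

Answer: K = -1


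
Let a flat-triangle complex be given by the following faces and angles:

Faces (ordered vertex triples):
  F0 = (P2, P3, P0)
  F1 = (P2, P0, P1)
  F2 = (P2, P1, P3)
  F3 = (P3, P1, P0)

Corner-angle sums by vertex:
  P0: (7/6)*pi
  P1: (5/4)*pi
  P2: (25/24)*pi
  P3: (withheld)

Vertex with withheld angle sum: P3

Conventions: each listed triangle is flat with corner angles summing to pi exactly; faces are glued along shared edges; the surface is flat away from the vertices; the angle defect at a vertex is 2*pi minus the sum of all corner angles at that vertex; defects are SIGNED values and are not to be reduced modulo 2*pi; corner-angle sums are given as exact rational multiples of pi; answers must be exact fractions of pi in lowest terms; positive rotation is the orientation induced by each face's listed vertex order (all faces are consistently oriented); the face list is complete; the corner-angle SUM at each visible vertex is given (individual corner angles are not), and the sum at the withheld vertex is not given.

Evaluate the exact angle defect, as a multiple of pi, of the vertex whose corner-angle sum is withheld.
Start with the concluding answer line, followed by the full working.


Answer: defect(P3) = (35/24)*pi

V = 4, E = 6, F = 4; chi = V - E + F = 2
Gauss-Bonnet: total defect = 2*pi*chi = 4*pi; visible defects sum to (61/24)*pi


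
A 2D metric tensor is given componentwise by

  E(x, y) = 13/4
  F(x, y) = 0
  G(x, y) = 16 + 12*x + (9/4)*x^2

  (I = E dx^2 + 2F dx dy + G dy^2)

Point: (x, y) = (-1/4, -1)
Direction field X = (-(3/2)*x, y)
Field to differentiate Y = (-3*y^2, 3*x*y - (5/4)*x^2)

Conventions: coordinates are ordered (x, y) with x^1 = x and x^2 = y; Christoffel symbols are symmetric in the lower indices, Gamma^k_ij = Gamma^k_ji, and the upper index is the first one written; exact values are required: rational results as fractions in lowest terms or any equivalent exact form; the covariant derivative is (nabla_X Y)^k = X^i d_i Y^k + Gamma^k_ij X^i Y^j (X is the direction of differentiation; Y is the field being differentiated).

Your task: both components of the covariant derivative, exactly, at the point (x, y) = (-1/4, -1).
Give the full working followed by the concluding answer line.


E = 13/4, F = 0, G = 841/64 at the point
E_x = 0, E_y = 0, F_x = 0, F_y = 0, G_x = 87/8, G_y = 0
EG - F^2 = 10933/256;  g^inv = (256/10933) * [[841/64, 0], [0, 13/4]]
first-kind symbols [ij,l] = (1/2)(d_i g_jl + d_j g_il - d_l g_ij): [xx,x] = E_x/2 = 0, [xx,y] = F_x - E_y/2 = 0, [xy,x] = E_y/2 = 0, [xy,y] = G_x/2 = 87/16, [yy,x] = F_y - G_x/2 = -87/16, [yy,y] = G_y/2 = 0
Gamma^x_ij = (G*[ij,x] - F*[ij,y])/(EG - F^2), Gamma^y_ij = (E*[ij,y] - F*[ij,x])/(EG - F^2)
Gamma_xxx = 0, Gamma_xxy = 0, Gamma_xyy = -87/52, Gamma_yxx = 0, Gamma_yxy = 12/29, Gamma_yyy = 0
X = (3/8, -1), Y = (-3, 43/64) at the point

Answer: (nabla_X Y)^x = -16227/3328, (nabla_X Y)^y = 4473/3712


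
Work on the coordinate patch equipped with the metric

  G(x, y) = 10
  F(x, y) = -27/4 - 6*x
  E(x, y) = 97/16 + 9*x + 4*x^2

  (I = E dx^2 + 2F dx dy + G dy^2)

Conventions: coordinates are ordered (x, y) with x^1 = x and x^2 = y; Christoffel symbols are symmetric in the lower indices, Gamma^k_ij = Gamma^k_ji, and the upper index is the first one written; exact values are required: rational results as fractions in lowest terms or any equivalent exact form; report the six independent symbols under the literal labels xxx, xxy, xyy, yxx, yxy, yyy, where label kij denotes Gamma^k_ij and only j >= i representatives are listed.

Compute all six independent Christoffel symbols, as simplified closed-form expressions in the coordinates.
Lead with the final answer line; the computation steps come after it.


Answer: Gamma_xxx = (64*x + 72)/(64*x^2 + 144*x + 241), Gamma_xxy = 0, Gamma_xyy = 0, Gamma_yxx = -96/(64*x^2 + 144*x + 241), Gamma_yxy = 0, Gamma_yyy = 0

E = 97/16 + 9*x + 4*x^2; F = -27/4 - 6*x; G = 10
Gamma^k_ij = (1/2) g^{kl} (d_i g_jl + d_j g_il - d_l g_ij), with g^inv = (1/(EG-F^2)) [[G, -F], [-F, E]]
first partials: E_x = 9 + 8*x, E_y = 0, F_x = -6, F_y = 0, G_x = 0, G_y = 0
D = EG - F^2 = 241/16 + 9*x + 4*x^2
expanded: Gamma^x_xx = (G E_x - 2F F_x + F E_y)/(2D), Gamma^x_xy = (G E_y - F G_x)/(2D), Gamma^x_yy = (2G F_y - G G_x - F G_y)/(2D), Gamma^y_xx = (2E F_x - E E_y - F E_x)/(2D), Gamma^y_xy = (E G_x - F E_y)/(2D), Gamma^y_yy = (E G_y - 2F F_y + F G_x)/(2D); substitute and cancel common factors


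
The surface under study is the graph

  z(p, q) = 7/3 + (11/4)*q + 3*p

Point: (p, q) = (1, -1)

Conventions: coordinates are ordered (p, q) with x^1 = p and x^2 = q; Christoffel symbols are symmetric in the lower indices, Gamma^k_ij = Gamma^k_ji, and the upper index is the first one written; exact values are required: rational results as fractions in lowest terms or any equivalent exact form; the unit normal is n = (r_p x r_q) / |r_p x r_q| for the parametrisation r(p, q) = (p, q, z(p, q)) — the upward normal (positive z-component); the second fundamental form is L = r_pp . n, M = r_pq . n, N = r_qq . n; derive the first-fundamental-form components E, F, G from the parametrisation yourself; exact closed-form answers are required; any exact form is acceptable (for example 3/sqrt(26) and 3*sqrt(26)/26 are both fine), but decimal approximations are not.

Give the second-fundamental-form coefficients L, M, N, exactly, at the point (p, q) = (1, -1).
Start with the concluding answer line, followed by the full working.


Answer: L = 0, M = 0, N = 0

z_p = 3, z_q = 11/4, z_pp = 0, z_pq = 0, z_qq = 0
E = 10, F = 33/4, G = 137/16; answer radicand W^2 = 281/16
unnormalised second-form numerators: l = 0, m = 0, n = 0; L = l/sqrt(281/16), and similarly M = m/sqrt(W^2), N = n/sqrt(W^2)


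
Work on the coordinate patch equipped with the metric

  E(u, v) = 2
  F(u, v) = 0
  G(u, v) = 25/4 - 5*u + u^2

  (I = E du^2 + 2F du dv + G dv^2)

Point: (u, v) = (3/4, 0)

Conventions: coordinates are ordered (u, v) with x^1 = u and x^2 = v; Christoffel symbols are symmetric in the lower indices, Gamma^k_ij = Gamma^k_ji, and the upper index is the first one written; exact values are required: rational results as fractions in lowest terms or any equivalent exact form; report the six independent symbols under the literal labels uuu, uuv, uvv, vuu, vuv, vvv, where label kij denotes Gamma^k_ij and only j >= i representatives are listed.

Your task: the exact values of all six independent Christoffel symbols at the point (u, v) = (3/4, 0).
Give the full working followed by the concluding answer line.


E = 2, F = 0, G = 49/16 at the point
E_u = 0, E_v = 0, F_u = 0, F_v = 0, G_u = -7/2, G_v = 0
EG - F^2 = 49/8;  g^inv = (8/49) * [[49/16, 0], [0, 2]]
first-kind symbols [ij,l] = (1/2)(d_i g_jl + d_j g_il - d_l g_ij): [uu,u] = E_u/2 = 0, [uu,v] = F_u - E_v/2 = 0, [uv,u] = E_v/2 = 0, [uv,v] = G_u/2 = -7/4, [vv,u] = F_v - G_u/2 = 7/4, [vv,v] = G_v/2 = 0
Gamma^u_ij = (G*[ij,u] - F*[ij,v])/(EG - F^2), Gamma^v_ij = (E*[ij,v] - F*[ij,u])/(EG - F^2)

Answer: Gamma_uuu = 0, Gamma_uuv = 0, Gamma_uvv = 7/8, Gamma_vuu = 0, Gamma_vuv = -4/7, Gamma_vvv = 0


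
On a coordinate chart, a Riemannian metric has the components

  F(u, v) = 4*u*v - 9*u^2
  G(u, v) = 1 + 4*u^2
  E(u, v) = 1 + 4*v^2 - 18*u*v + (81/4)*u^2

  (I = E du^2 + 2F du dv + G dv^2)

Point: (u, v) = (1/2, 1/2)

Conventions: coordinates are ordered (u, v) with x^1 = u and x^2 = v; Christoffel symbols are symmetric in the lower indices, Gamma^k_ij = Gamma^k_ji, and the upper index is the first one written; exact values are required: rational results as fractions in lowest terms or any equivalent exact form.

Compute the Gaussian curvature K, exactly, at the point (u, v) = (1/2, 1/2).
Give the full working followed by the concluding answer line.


E = 41/16, F = -5/4, G = 2, EG - F^2 = 57/16 at the point
E_u = 45/4, E_v = -5, F_u = -7, F_v = 2, G_u = 4, G_v = 0
E_vv = 8, F_uv = 4, G_uu = 8
Apply the Brioschi formula K = (det M1 - det M2)/(EG - F^2)^2 over the derivative matrices of E, F, G.
M1 = [[-E_vv/2 + F_uv - G_uu/2, E_u/2, F_u - E_v/2], [F_v - G_u/2, E, F], [G_v/2, F, G]] = [[-4, 45/8, -9/2], [0, 41/16, -5/4], [0, -5/4, 2]]; det M1 = -57/4
M2 = [[0, E_v/2, G_u/2], [E_v/2, E, F], [G_u/2, F, G]] = [[0, -5/2, 2], [-5/2, 41/16, -5/4], [2, -5/4, 2]]; det M2 = -41/4
det M1 - det M2 = -4; K = -4 / (57/16)^2 = -1024/3249

Answer: K = -1024/3249


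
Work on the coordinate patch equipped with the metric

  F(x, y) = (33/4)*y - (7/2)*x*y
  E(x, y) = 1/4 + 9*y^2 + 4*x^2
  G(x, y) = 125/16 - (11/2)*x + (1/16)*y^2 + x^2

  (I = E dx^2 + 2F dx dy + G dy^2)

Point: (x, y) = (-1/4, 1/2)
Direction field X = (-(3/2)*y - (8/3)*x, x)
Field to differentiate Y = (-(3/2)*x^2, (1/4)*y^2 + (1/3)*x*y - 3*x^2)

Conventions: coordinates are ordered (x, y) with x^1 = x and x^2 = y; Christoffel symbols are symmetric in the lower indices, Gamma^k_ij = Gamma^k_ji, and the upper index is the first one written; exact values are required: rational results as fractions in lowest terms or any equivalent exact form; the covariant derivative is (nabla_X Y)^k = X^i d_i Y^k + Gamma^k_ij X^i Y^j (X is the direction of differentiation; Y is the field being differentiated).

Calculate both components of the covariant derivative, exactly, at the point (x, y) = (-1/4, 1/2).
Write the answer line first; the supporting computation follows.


Answer: (nabla_X Y)^x = 108155/76416, (nabla_X Y)^y = -53041/57312

E = 11/4, F = 73/16, G = 593/64 at the point
E_x = -2, E_y = 9, F_x = -7/4, F_y = 73/8, G_x = -6, G_y = 1/16
EG - F^2 = 597/128;  g^inv = (128/597) * [[593/64, -73/16], [-73/16, 11/4]]
first-kind symbols [ij,l] = (1/2)(d_i g_jl + d_j g_il - d_l g_ij): [xx,x] = E_x/2 = -1, [xx,y] = F_x - E_y/2 = -25/4, [xy,x] = E_y/2 = 9/2, [xy,y] = G_x/2 = -3, [yy,x] = F_y - G_x/2 = 97/8, [yy,y] = G_y/2 = 1/32
Gamma^x_ij = (G*[ij,x] - F*[ij,y])/(EG - F^2), Gamma^y_ij = (E*[ij,y] - F*[ij,x])/(EG - F^2)
Gamma_xxx = 2464/597, Gamma_xxy = 2363/199, Gamma_xyy = 14362/597, Gamma_yxx = -1616/597, Gamma_yxy = -1228/199, Gamma_yyy = -7070/597
X = (-1/12, -1/4), Y = (-3/32, -1/6) at the point


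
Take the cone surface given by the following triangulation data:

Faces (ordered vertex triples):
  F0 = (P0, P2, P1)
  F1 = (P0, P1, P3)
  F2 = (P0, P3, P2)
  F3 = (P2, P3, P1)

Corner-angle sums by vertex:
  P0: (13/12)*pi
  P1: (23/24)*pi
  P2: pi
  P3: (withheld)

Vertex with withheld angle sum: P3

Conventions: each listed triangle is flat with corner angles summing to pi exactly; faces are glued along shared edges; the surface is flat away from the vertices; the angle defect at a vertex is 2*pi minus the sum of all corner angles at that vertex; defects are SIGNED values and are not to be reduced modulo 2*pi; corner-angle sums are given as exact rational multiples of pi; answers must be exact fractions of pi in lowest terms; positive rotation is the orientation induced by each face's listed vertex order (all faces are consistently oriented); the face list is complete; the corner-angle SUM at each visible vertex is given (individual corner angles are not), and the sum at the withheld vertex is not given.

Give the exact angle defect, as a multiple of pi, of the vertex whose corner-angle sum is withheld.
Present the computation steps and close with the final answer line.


V = 4, E = 6, F = 4; chi = V - E + F = 2
Gauss-Bonnet: total defect = 2*pi*chi = 4*pi; visible defects sum to (71/24)*pi

Answer: defect(P3) = (25/24)*pi


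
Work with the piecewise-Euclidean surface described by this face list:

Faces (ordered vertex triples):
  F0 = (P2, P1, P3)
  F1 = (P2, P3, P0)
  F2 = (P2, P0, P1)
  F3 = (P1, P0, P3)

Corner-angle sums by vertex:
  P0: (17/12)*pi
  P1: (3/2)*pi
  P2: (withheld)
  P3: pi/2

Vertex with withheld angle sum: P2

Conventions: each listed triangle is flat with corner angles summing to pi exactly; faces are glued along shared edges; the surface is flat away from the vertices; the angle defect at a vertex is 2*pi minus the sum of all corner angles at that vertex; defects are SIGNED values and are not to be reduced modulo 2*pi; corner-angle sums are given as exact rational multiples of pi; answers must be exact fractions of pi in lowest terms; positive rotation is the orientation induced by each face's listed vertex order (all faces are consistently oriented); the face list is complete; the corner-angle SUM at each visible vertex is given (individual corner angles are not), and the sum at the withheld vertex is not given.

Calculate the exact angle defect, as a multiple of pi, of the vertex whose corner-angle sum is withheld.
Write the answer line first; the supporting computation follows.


Answer: defect(P2) = (17/12)*pi

V = 4, E = 6, F = 4; chi = V - E + F = 2
Gauss-Bonnet: total defect = 2*pi*chi = 4*pi; visible defects sum to (31/12)*pi


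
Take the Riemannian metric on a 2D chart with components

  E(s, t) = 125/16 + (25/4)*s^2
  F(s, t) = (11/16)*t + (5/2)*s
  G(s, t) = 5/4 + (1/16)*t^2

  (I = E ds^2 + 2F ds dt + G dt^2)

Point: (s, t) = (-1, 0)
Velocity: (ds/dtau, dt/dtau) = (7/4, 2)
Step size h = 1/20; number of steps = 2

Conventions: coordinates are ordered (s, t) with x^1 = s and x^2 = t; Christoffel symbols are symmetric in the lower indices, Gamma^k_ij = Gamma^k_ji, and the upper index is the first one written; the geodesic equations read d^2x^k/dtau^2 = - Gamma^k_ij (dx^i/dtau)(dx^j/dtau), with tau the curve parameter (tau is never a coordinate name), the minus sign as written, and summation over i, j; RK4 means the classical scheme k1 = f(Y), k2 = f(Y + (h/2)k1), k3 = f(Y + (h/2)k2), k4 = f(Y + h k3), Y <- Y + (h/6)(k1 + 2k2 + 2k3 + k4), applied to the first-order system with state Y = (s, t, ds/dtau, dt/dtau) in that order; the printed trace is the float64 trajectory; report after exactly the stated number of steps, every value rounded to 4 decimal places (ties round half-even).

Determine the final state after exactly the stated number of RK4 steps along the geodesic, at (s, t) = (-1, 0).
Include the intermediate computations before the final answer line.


f(Y) = (ds/dtau, dt/dtau, -Gamma^s_ij Y'^i Y'^j, -Gamma^t_ij Y'^i Y'^j) with the Gammas evaluated at the stage position; h = 0.050000; intermediate values shown to 6 dp
step 0: s = -1.0000, t = 0.0000, ds/dtau = 1.7500, dt/dtau = 2.0000
step 1:
  k1: at (s, t) = (-1.000000, 0.000000), (ds/dtau, dt/dtau) = (1.750000, 2.000000); Gamma_sss = -0.137931, Gamma_sst = 0.000000, Gamma_stt = 0.075862, Gamma_tss = 1.724138, Gamma_tst = 0.000000, Gamma_ttt = 0.151724; k1 = (1.750000, 2.000000, 0.118966, -5.887069)
  k2: at (s, t) = (-0.956250, 0.050000), (ds/dtau, dt/dtau) = (1.752974, 1.852823); Gamma_sss = -0.139177, Gamma_sst = 0.000000, Gamma_stt = 0.076309, Gamma_tss = 1.737433, Gamma_tst = 0.000000, Gamma_ttt = 0.146324; k2 = (1.752974, 1.852823, 0.165716, -5.841315)
  k3: at (s, t) = (-0.956176, 0.046321), (ds/dtau, dt/dtau) = (1.754143, 1.853967); Gamma_sss = -0.138751, Gamma_sst = 0.000000, Gamma_stt = 0.076344, Gamma_tss = 1.738008, Gamma_tst = 0.000000, Gamma_ttt = 0.146352; k3 = (1.754143, 1.853967, 0.164529, -5.850921)
  k4: at (s, t) = (-0.912293, 0.092698), (ds/dtau, dt/dtau) = (1.758226, 1.707454); Gamma_sss = -0.139779, Gamma_sst = 0.000000, Gamma_stt = 0.076814, Gamma_tss = 1.751335, Gamma_tst = 0.000000, Gamma_ttt = 0.140813; k4 = (1.758226, 1.707454, 0.208162, -5.824534)
  Y <- Y + (h/6)(k1 + 2k2 + 2k3 + k4): s = -0.9123, t = 0.0927, ds/dtau = 1.7582, dt/dtau = 1.7075
step 2:
  k1: at (s, t) = (-0.912313, 0.092675), (ds/dtau, dt/dtau) = (1.758230, 1.707533); Gamma_sss = -0.139778, Gamma_sst = 0.000000, Gamma_stt = 0.076814, Gamma_tss = 1.751330, Gamma_tst = 0.000000, Gamma_ttt = 0.140815; k1 = (1.758230, 1.707533, 0.208142, -5.824585)
  k2: at (s, t) = (-0.868357, 0.135364), (ds/dtau, dt/dtau) = (1.763434, 1.561918); Gamma_sss = -0.140544, Gamma_sst = 0.000000, Gamma_stt = 0.077310, Gamma_tss = 1.764761, Gamma_tst = 0.000000, Gamma_ttt = 0.135154; k2 = (1.763434, 1.561918, 0.248447, -5.817594)
  k3: at (s, t) = (-0.868227, 0.131723), (ds/dtau, dt/dtau) = (1.764441, 1.562093); Gamma_sss = -0.140089, Gamma_sst = 0.000000, Gamma_stt = 0.077345, Gamma_tss = 1.765359, Gamma_tst = 0.000000, Gamma_ttt = 0.135171; k3 = (1.764441, 1.562093, 0.247401, -5.825846)
  k4: at (s, t) = (-0.824091, 0.170780), (ds/dtau, dt/dtau) = (1.770600, 1.416240); Gamma_sss = -0.140524, Gamma_sst = 0.000000, Gamma_stt = 0.077868, Gamma_tss = 1.778995, Gamma_tst = 0.000000, Gamma_ttt = 0.129377; k4 = (1.770600, 1.416240, 0.284365, -5.836690)
  Y <- Y + (h/6)(k1 + 2k2 + 2k3 + k4): s = -0.8241, t = 0.1708, ds/dtau = 1.7706, dt/dtau = 1.4163

Answer: s = -0.8241, t = 0.1708, ds/dtau = 1.7706, dt/dtau = 1.4163
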